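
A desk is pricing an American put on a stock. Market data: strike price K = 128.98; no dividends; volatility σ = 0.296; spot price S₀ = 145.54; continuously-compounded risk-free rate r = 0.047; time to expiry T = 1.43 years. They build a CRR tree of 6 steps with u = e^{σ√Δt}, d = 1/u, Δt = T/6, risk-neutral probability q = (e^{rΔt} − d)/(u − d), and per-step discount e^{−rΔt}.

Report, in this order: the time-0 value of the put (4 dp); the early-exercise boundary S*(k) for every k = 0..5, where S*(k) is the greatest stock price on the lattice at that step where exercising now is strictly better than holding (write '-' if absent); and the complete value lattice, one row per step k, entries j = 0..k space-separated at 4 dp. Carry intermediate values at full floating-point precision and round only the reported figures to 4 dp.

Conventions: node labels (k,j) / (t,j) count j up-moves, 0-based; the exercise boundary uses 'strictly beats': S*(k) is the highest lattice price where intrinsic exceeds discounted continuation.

Δt=0.23833, u=1.15547, d=0.86545, q=0.50278, disc=e^(-rΔt)=0.98886
k=6 terminal: V=max(K-S,0) → 67.8246 47.3310 19.9699 0.0000 0.0000 0.0000 0.0000
k=5: j=0 S=70.6631 intr=58.3169 cont=56.8801 V=58.3169[EX]; j=1 S=94.3428 intr=34.6372 cont=33.2005 V=34.6372[EX]; j=2 S=125.9576 intr=3.0224 cont=9.8189 V=9.8189[hold]; j=3 S=168.1668 intr=0.0000 cont=0.0000 V=0.0000[hold]; j=4 S=224.5205 intr=0.0000 cont=0.0000 V=0.0000[hold]; j=5 S=299.7588 intr=0.0000 cont=0.0000 V=0.0000[hold]  S*(5)=94.3428
k=4: j=0 S=81.6490 intr=47.3310 cont=45.8943 V=47.3310[EX]; j=1 S=109.0101 intr=19.9699 cont=21.9123 V=21.9123[hold]; j=2 S=145.5400 intr=0.0000 cont=4.8278 V=4.8278[hold]; j=3 S=194.3114 intr=0.0000 cont=0.0000 V=0.0000[hold]; j=4 S=259.4263 intr=0.0000 cont=0.0000 V=0.0000[hold]  S*(4)=81.6490
k=3: j=0 S=94.3428 intr=34.6372 cont=34.1662 V=34.6372[EX]; j=1 S=125.9576 intr=3.0224 cont=13.1742 V=13.1742[hold]; j=2 S=168.1668 intr=0.0000 cont=2.3737 V=2.3737[hold]; j=3 S=224.5205 intr=0.0000 cont=0.0000 V=0.0000[hold]  S*(3)=94.3428
k=2: j=0 S=109.0101 intr=19.9699 cont=23.5805 V=23.5805[hold]; j=1 S=145.5400 intr=0.0000 cont=7.6577 V=7.6577[hold]; j=2 S=194.3114 intr=0.0000 cont=1.1671 V=1.1671[hold]  S*(2)=-
k=1: j=0 S=125.9576 intr=3.0224 cont=15.4014 V=15.4014[hold]; j=1 S=168.1668 intr=0.0000 cont=4.3454 V=4.3454[hold]  S*(1)=-
k=0: j=0 S=145.5400 intr=0.0000 cont=9.7331 V=9.7331[hold]  S*(0)=-

price = 9.7331
boundary = - - - 94.3428 81.6490 94.3428
tree:
9.7331
15.4014 4.3454
23.5805 7.6577 1.1671
34.6372 13.1742 2.3737 0.0000
47.3310 21.9123 4.8278 0.0000 0.0000
58.3169 34.6372 9.8189 0.0000 0.0000 0.0000
67.8246 47.3310 19.9699 0.0000 0.0000 0.0000 0.0000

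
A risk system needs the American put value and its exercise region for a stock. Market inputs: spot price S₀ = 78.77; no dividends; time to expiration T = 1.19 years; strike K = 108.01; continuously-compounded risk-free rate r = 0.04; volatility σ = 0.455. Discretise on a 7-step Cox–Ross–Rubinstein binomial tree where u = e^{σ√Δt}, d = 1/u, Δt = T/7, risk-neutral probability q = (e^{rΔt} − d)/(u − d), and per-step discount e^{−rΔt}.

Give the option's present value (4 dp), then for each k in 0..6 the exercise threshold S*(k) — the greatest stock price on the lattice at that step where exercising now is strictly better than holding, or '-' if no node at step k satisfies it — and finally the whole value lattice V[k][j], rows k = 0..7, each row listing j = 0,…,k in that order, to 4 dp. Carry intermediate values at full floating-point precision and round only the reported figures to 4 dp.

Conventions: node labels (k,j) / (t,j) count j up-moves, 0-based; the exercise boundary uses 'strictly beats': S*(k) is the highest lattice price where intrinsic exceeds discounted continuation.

price = 34.1103
boundary = - - 54.1268 44.8682 54.1268 65.2960 78.7700
tree:
34.1103
43.5800 23.9819
53.8832 32.6535 14.6020
63.1418 42.8578 21.6798 6.8740
70.8168 53.8832 31.1109 11.4146 1.8801
77.1788 63.1418 42.7140 18.5460 3.5805 0.0000
82.4527 70.8168 53.8832 29.2400 6.8188 0.0000 0.0000
86.8244 77.1788 63.1418 42.7140 12.9856 0.0000 0.0000 0.0000

Δt=0.17000  u=1.20635  d=0.82895  q=0.47132  discount=0.99322
step 7 (expiry): payoffs max(K−S,0) = 86.8244 77.1788 63.1418 42.7140 12.9856 0.0000 0.0000 0.0000
step 6: (k=6,j=0): S=25.5573, K−S=82.4527, hold=81.7207 ⇒ V=82.4527 exercise | (k=6,j=1): S=37.1932, K−S=70.8168, hold=70.0848 ⇒ V=70.8168 exercise | (k=6,j=2): S=54.1268, K−S=53.8832, hold=53.1512 ⇒ V=53.8832 exercise | (k=6,j=3): S=78.7700, K−S=29.2400, hold=28.5080 ⇒ V=29.2400 exercise | (k=6,j=4): S=114.6329, K−S=0.0000, hold=6.8188 ⇒ V=6.8188 continue | (k=6,j=5): S=166.8237, K−S=0.0000, hold=0.0000 ⇒ V=0.0000 continue | (k=6,j=6): S=242.7762, K−S=0.0000, hold=0.0000 ⇒ V=0.0000 continue  boundary S*=78.7700
step 5: (k=5,j=0): S=30.8312, K−S=77.1788, hold=76.4469 ⇒ V=77.1788 exercise | (k=5,j=1): S=44.8682, K−S=63.1418, hold=62.4099 ⇒ V=63.1418 exercise | (k=5,j=2): S=65.2960, K−S=42.7140, hold=41.9820 ⇒ V=42.7140 exercise | (k=5,j=3): S=95.0244, K−S=12.9856, hold=18.5460 ⇒ V=18.5460 continue | (k=5,j=4): S=138.2877, K−S=0.0000, hold=3.5805 ⇒ V=3.5805 continue | (k=5,j=5): S=201.2482, K−S=0.0000, hold=0.0000 ⇒ V=0.0000 continue  boundary S*=65.2960
step 4: (k=4,j=0): S=37.1932, K−S=70.8168, hold=70.0848 ⇒ V=70.8168 exercise | (k=4,j=1): S=54.1268, K−S=53.8832, hold=53.1512 ⇒ V=53.8832 exercise | (k=4,j=2): S=78.7700, K−S=29.2400, hold=31.1109 ⇒ V=31.1109 continue | (k=4,j=3): S=114.6329, K−S=0.0000, hold=11.4146 ⇒ V=11.4146 continue | (k=4,j=4): S=166.8237, K−S=0.0000, hold=1.8801 ⇒ V=1.8801 continue  boundary S*=54.1268
step 3: (k=3,j=0): S=44.8682, K−S=63.1418, hold=62.4099 ⇒ V=63.1418 exercise | (k=3,j=1): S=65.2960, K−S=42.7140, hold=42.8578 ⇒ V=42.8578 continue | (k=3,j=2): S=95.0244, K−S=12.9856, hold=21.6798 ⇒ V=21.6798 continue | (k=3,j=3): S=138.2877, K−S=0.0000, hold=6.8740 ⇒ V=6.8740 continue  boundary S*=44.8682
step 2: (k=2,j=0): S=54.1268, K−S=53.8832, hold=53.2186 ⇒ V=53.8832 exercise | (k=2,j=1): S=78.7700, K−S=29.2400, hold=32.6535 ⇒ V=32.6535 continue | (k=2,j=2): S=114.6329, K−S=0.0000, hold=14.6020 ⇒ V=14.6020 continue  boundary S*=54.1268
step 1: (k=1,j=0): S=65.2960, K−S=42.7140, hold=43.5800 ⇒ V=43.5800 continue | (k=1,j=1): S=95.0244, K−S=12.9856, hold=23.9819 ⇒ V=23.9819 continue  boundary S*=-
step 0: (k=0,j=0): S=78.7700, K−S=29.2400, hold=34.1103 ⇒ V=34.1103 continue  boundary S*=-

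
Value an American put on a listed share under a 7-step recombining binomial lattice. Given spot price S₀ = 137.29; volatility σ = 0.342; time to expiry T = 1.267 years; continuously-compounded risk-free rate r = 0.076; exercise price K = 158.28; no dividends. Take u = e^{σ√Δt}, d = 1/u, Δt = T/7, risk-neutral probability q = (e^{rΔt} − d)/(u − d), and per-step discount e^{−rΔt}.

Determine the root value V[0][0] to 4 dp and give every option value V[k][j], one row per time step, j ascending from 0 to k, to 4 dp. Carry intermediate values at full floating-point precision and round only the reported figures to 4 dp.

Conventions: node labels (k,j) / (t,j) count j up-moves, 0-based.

price = 27.7143
tree:
27.7143
40.0479 16.6684
55.6537 26.2063 7.9971
69.5504 39.5805 14.1242 2.3534
81.5654 55.6537 24.1884 4.8806 0.0000
91.9534 69.5504 39.5805 10.1214 0.0000 0.0000
100.9347 81.5654 55.6537 20.9900 0.0000 0.0000 0.0000
108.6999 91.9534 69.5504 39.5805 0.0000 0.0000 0.0000 0.0000

Δt=0.18100, u=1.15662, d=0.86459, q=0.51112, disc=e^(-rΔt)=0.98634
k=7 terminal: V=max(K-S,0) → 108.6999 91.9534 69.5504 39.5805 0.0000 0.0000 0.0000 0.0000
k=6: j=0 S=57.3453 intr=100.9347 cont=98.7723 V=100.9347[EX]; j=1 S=76.7146 intr=81.5654 cont=79.4030 V=81.5654[EX]; j=2 S=102.6263 intr=55.6537 cont=53.4913 V=55.6537[EX]; j=3 S=137.2900 intr=20.9900 cont=19.0858 V=20.9900[EX]; j=4 S=183.6620 intr=0.0000 cont=0.0000 V=0.0000[hold]; j=5 S=245.6969 intr=0.0000 cont=0.0000 V=0.0000[hold]; j=6 S=328.6851 intr=0.0000 cont=0.0000 V=0.0000[hold]
k=5: j=0 S=66.3266 intr=91.9534 cont=89.7910 V=91.9534[EX]; j=1 S=88.7296 intr=69.5504 cont=67.3880 V=69.5504[EX]; j=2 S=118.6995 intr=39.5805 cont=37.4182 V=39.5805[EX]; j=3 S=158.7922 intr=0.0000 cont=10.1214 V=10.1214[hold]; j=4 S=212.4269 intr=0.0000 cont=0.0000 V=0.0000[hold]; j=5 S=284.1776 intr=0.0000 cont=0.0000 V=0.0000[hold]
k=4: j=0 S=76.7146 intr=81.5654 cont=79.4030 V=81.5654[EX]; j=1 S=102.6263 intr=55.6537 cont=53.4913 V=55.6537[EX]; j=2 S=137.2900 intr=20.9900 cont=24.1884 V=24.1884[hold]; j=3 S=183.6620 intr=0.0000 cont=4.8806 V=4.8806[hold]; j=4 S=245.6969 intr=0.0000 cont=0.0000 V=0.0000[hold]
k=3: j=0 S=88.7296 intr=69.5504 cont=67.3880 V=69.5504[EX]; j=1 S=118.6995 intr=39.5805 cont=39.0306 V=39.5805[EX]; j=2 S=158.7922 intr=0.0000 cont=14.1242 V=14.1242[hold]; j=3 S=212.4269 intr=0.0000 cont=2.3534 V=2.3534[hold]
k=2: j=0 S=102.6263 intr=55.6537 cont=53.4913 V=55.6537[EX]; j=1 S=137.2900 intr=20.9900 cont=26.2063 V=26.2063[hold]; j=2 S=183.6620 intr=0.0000 cont=7.9971 V=7.9971[hold]
k=1: j=0 S=118.6995 intr=39.5805 cont=40.0479 V=40.0479[hold]; j=1 S=158.7922 intr=0.0000 cont=16.6684 V=16.6684[hold]
k=0: j=0 S=137.2900 intr=20.9900 cont=27.7143 V=27.7143[hold]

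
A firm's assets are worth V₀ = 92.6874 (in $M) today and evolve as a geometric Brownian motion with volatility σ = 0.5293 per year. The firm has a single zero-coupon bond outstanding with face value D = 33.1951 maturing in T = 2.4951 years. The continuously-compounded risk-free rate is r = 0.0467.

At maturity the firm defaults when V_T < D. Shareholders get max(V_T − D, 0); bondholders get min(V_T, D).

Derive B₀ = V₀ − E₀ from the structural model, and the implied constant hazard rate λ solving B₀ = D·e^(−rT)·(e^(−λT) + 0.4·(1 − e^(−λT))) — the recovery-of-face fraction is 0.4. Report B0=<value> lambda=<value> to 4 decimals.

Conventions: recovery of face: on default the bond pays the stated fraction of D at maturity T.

With assets at 92.6874 and a single debt payment of 33.1951 at 2.4951 years:
d₁ = [ln(V₀/D) + (r + σ²/2)T] / (σ√T)
   = [ln(92.6874/33.1951) + (0.0467 + 0.5·0.5293²)·2.4951] / (0.5293·√2.4951)
   = [1.026830 + 0.466033] / 0.836076 = 1.785559
d₂ = d₁ − σ√T = 1.785559 − 0.836076 = 0.949482
N(d₁) = 0.962915,  N(d₂) = 0.828812,  e^(−rT) = 0.890011
E₀ = V₀·N(d₁) − D·e^(−rT)·N(d₂)
   = 92.6874·0.962915 − 33.1951·0.890011·0.828812 = 64.763611
B₀ = V₀ − E₀ = 92.6874 − 64.763611 = 27.923789
e^(−λT) = (B₀·e^(rT)/D − 0.4)/(1 − 0.4) = (27.9238·1.123581/33.1951 − 0.4)/0.6 = 0.90859893
λ = −ln(0.90859893)/2.4951 = 0.038416

B0=27.9238 lambda=0.0384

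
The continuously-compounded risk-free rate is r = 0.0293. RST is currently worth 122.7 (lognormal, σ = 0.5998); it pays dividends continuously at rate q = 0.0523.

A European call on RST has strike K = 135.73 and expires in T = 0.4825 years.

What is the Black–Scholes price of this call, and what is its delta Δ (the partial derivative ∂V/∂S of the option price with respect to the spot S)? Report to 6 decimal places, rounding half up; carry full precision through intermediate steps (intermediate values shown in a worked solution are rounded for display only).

price = 14.561959
Δ = 0.463998

σ√T = 0.5998·√0.4825 = 0.416634
d₁ = (ln(S/K) + (r−q+σ²/2)T) / (σ√T) = (ln(122.7/135.73) + (0.0293−0.0523+0.5998²/2)·0.4825) / 0.416634 = (-0.100925 + 0.075695) / 0.416634 = -0.060558
d₂ = d₁ − σ√T = -0.060558 − 0.416634 = -0.477193
e^{−rT} = 0.985962
e^{−qT} = 0.975081
N(d₁) = 0.475856,  N(d₂) = 0.316612
Call price V = S·e^{−qT}·N(d₁) − K·e^{−rT}·N(d₂) = 56.932512 − 42.370553 = 14.561959
Δ = e^{−qT}·N(d₁) = 0.463998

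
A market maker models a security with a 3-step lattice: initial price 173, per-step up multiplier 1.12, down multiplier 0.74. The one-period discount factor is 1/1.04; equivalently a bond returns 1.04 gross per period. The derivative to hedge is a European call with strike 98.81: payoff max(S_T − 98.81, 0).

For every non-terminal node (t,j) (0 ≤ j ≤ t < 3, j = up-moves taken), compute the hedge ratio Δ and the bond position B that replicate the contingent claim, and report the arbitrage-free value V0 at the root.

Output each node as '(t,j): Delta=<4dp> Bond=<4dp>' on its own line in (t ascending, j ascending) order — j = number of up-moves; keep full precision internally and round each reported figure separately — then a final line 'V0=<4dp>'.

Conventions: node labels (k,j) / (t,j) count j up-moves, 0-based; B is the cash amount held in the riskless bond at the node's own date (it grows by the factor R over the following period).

Under the risk-neutral measure, an up-move has probability p* = (R−d)/(u−d) = 0.7895 and values discount at R = 1.04.
At maturity the claim pays: V(3,0)=0.0000, V(3,1)=7.2930, V(3,2)=61.7783, V(3,3)=144.2425
(2,0): S=94.7348. Δ = (V_up−V_dn)/(S_up−S_dn) = (7.2930−0.0000)/(106.1030−70.1038) = 0.2026. V = [p*·7.2930 + (1−p*)·0.0000]/1.04 = 5.5362. B = V − Δ·S = -13.6559.
(2,1): S=143.3824. Δ = (V_up−V_dn)/(S_up−S_dn) = (61.7783−7.2930)/(160.5883−106.1030) = 1.0000. V = [p*·61.7783 + (1−p*)·7.2930]/1.04 = 48.3728. B = V − Δ·S = -95.0096.
(2,2): S=217.0112. Δ = (V_up−V_dn)/(S_up−S_dn) = (144.2425−61.7783)/(243.0525−160.5883) = 1.0000. V = [p*·144.2425 + (1−p*)·61.7783]/1.04 = 122.0016. B = V − Δ·S = -95.0096.
(1,0): S=128.0200. Δ = (V_up−V_dn)/(S_up−S_dn) = (48.3728−5.5362)/(143.3824−94.7348) = 0.8805. V = [p*·48.3728 + (1−p*)·5.5362]/1.04 = 37.8409. B = V − Δ·S = -74.8870.
(1,1): S=193.7600. Δ = (V_up−V_dn)/(S_up−S_dn) = (122.0016−48.3728)/(217.0112−143.3824) = 1.0000. V = [p*·122.0016 + (1−p*)·48.3728]/1.04 = 102.4046. B = V − Δ·S = -91.3554.
(0,0): S=173.0000. Δ = (V_up−V_dn)/(S_up−S_dn) = (102.4046−37.8409)/(193.7600−128.0200) = 0.9821. V = [p*·102.4046 + (1−p*)·37.8409]/1.04 = 85.3964. B = V − Δ·S = -84.5081.
Verification: the root portfolio costs Δ(0,0)·S0 + B(0,0) = 85.3964, matching V0.

(0,0): Delta=0.9821 Bond=-84.5081
(1,0): Delta=0.8805 Bond=-74.8870
(1,1): Delta=1.0000 Bond=-91.3554
(2,0): Delta=0.2026 Bond=-13.6559
(2,1): Delta=1.0000 Bond=-95.0096
(2,2): Delta=1.0000 Bond=-95.0096
V0=85.3964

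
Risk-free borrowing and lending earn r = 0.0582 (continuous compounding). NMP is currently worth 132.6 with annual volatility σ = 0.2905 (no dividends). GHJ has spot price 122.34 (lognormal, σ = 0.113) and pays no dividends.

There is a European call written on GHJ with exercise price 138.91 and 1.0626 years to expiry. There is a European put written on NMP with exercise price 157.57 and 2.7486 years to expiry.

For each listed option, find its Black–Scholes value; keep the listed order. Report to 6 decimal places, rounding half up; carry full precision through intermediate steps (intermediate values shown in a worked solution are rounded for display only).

[GHJ call K=138.91]
σ√T = 0.113·√1.0626 = 0.116483
d₁ = (ln(S/K) + (r+σ²/2)T) / (σ√T) = (ln(122.34/138.91) + (0.0582+0.113²/2)·1.0626) / 0.116483 = (-0.127022 + 0.068627) / 0.116483 = -0.501314
d₂ = d₁ − σ√T = -0.501314 − 0.116483 = -0.617797
e^{−rT} = 0.940030
N(d₁) = 0.308075,  N(d₂) = 0.268354
price = S·N(d₁) − K·e^{−rT}·N(d₂) = 37.689893 − 35.041610 = 2.648283
[NMP put K=157.57]
σ√T = 0.2905·√2.7486 = 0.481617
d₁ = (ln(S/K) + (r+σ²/2)T) / (σ√T) = (ln(132.6/157.57) + (0.0582+0.2905²/2)·2.7486) / 0.481617 = (-0.172533 + 0.275946) / 0.481617 = 0.214721
d₂ = d₁ − σ√T = 0.214721 − 0.481617 = -0.266896
e^{−rT} = 0.852171
N(−d₁) = 0.414992,  N(−d₂) = 0.605225
price = K·e^{−rT}·N(−d₂) − S·N(−d₁) = 81.267565 − 55.027995 = 26.239571

price(GHJ call K=138.91) = 2.648283
price(NMP put K=157.57) = 26.239571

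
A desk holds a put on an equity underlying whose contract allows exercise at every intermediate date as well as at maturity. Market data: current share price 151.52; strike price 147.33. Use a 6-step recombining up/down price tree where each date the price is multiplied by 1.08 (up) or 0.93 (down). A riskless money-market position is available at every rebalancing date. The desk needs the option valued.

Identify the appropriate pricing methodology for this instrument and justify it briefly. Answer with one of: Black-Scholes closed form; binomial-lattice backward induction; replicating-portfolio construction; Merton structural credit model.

framework: binomial-lattice backward induction

Key observation: the defining feature is the embedded early-exercise option across 6 discrete dates on the spot-151.52 tree; pricing the strike-147.33 put means working backward with an exercise test at every node.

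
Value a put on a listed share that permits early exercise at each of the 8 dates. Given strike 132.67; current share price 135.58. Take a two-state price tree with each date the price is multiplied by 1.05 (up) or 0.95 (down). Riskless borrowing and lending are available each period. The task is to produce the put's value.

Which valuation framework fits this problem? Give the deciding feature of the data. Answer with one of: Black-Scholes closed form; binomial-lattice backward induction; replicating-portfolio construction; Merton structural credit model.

framework: binomial-lattice backward induction

Key observation: an American put (K = 132.67, S₀ = 135.58) on a 8-date tree has no closed form — the optimal stopping decision is embedded and must be resolved recursively from expiry.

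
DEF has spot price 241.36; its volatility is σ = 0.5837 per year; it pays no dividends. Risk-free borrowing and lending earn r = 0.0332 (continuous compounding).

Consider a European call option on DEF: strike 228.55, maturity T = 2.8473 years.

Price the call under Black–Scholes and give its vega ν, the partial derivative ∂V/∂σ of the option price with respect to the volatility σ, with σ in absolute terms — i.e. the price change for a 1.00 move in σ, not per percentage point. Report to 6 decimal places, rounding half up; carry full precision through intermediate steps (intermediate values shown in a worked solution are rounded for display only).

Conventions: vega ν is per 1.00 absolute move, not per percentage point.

price = 102.433447
ν = 132.064448

σ√T = 0.5837·√2.8473 = 0.984932
d₁ = (ln(S/K) + (r+σ²/2)T) / (σ√T) = (ln(241.36/228.55) + (0.0332+0.5837²/2)·2.8473) / 0.984932 = (0.054535 + 0.579576) / 0.984932 = 0.643811
d₂ = d₁ − σ√T = 0.643811 − 0.984932 = -0.341121
e^{−rT} = 0.909800
N(d₁) = 0.740151,  N(d₂) = 0.366506
Call price V = S·N(d₁) − K·e^{−rT}·N(d₂) = 178.642882 − 76.209435 = 102.433447
φ(d₁) = (1/√(2π))·e^{−d₁²/2} = 0.324268
ν = S·φ(d₁)·√T = 132.064448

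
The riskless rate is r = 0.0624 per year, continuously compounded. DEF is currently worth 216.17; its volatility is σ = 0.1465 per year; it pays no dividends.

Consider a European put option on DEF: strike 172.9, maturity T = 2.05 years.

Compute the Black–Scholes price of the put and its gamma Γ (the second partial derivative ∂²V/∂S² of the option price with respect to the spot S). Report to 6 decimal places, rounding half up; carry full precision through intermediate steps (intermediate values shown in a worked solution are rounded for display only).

σ√T = 0.1465·√2.05 = 0.209756
d₁ = (ln(S/K) + (r+σ²/2)T) / (σ√T) = (ln(216.17/172.9) + (0.0624+0.1465²/2)·2.05) / 0.209756 = (0.223352 + 0.149919) / 0.209756 = 1.779546
d₂ = d₁ − σ√T = 1.779546 − 0.209756 = 1.569790
e^{−rT} = 0.879924
N(−d₁) = 0.037575,  N(−d₂) = 0.058232
Put price V = K·e^{−rT}·N(−d₂) − S·N(−d₁) = 8.859351 − 8.122623 = 0.736728
φ(d₁) = (1/√(2π))·e^{−d₁²/2} = 0.081894
Γ = φ(d₁) / (S·σ·√T) = 0.001806

price = 0.736728
Γ = 0.001806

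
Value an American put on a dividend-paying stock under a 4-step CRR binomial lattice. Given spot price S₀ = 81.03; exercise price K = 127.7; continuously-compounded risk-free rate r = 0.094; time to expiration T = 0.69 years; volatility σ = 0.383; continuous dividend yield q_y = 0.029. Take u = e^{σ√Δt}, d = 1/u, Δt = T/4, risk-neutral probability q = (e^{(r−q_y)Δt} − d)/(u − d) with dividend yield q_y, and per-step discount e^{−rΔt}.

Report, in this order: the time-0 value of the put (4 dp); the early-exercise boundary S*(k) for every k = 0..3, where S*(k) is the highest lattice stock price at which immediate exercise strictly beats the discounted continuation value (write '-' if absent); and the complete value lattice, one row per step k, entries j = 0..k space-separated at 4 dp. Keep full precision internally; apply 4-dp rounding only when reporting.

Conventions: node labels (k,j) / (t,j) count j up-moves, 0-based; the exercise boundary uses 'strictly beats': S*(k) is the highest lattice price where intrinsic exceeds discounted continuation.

price = 46.6700
boundary = 81.0300 69.1133 81.0300 95.0014
tree:
46.6700
58.5867 33.0002
68.7508 46.6700 20.1767
77.4202 58.5867 32.6986 8.0984
84.8146 68.7508 46.6700 16.3183 0.0000

Δt=0.17250, u=1.17242, d=0.85294, q=0.49561, disc=e^(-rΔt)=0.98392
k=4 terminal: V=max(K-S,0) → 84.8146 68.7508 46.6700 16.3183 0.0000
k=3: j=0 S=50.2798 intr=77.4202 cont=75.6171 V=77.4202[EX]; j=1 S=69.1133 intr=58.5867 cont=56.8776 V=58.5867[EX]; j=2 S=95.0014 intr=32.6986 cont=31.1187 V=32.6986[EX]; j=3 S=130.5864 intr=0.0000 cont=8.0984 V=8.0984[hold]  S*(3)=95.0014
k=2: j=0 S=58.9492 intr=68.7508 cont=66.9910 V=68.7508[EX]; j=1 S=81.0300 intr=46.6700 cont=45.0204 V=46.6700[EX]; j=2 S=111.3817 intr=16.3183 cont=20.1767 V=20.1767[hold]  S*(2)=81.0300
k=1: j=0 S=69.1133 intr=58.5867 cont=56.8776 V=58.5867[EX]; j=1 S=95.0014 intr=32.6986 cont=33.0002 V=33.0002[hold]  S*(1)=69.1133
k=0: j=0 S=81.0300 intr=46.6700 cont=45.1675 V=46.6700[EX]  S*(0)=81.0300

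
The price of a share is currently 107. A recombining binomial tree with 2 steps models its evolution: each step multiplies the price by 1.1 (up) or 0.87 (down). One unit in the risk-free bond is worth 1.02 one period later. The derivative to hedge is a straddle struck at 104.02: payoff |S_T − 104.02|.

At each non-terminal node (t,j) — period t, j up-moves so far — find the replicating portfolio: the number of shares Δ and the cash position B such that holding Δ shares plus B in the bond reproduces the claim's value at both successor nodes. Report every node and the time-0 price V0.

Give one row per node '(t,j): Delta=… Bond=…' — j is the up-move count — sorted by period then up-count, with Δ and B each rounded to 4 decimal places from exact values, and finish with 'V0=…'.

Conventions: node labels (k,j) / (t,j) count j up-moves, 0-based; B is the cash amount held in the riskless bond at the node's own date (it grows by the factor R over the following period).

(0,0): Delta=0.3224 Bond=-20.7095
(1,0): Delta=-1.0000 Bond=101.9804
(1,1): Delta=0.8802 Bond=-86.7792
V0=13.7894

Since d<R<u, set p* = (R−d)/(u−d) = 0.6522; price each node as the discounted p*-expectation of its children.
Payoffs at expiry: V(2,0)=23.0317, V(2,1)=1.6210, V(2,2)=25.4500
Node (1,0) S=93.0900: V=(p*·1.6210+(1−p*)·23.0317)/1.02=8.8904; Δ=(1.6210−23.0317)/(102.3990−80.9883)=-1.0000; B=V−Δ·S=101.9804
Node (1,1) S=117.7000: V=(p*·25.4500+(1−p*)·1.6210)/1.02=16.8251; Δ=(25.4500−1.6210)/(129.4700−102.3990)=0.8802; B=V−Δ·S=-86.7792
Node (0,0) S=107.0000: V=(p*·16.8251+(1−p*)·8.8904)/1.02=13.7894; Δ=(16.8251−8.8904)/(117.7000−93.0900)=0.3224; B=V−Δ·S=-20.7095
Sanity check at the root: Δ(0,0)·S0 + B(0,0) reproduces V0 = 13.7894.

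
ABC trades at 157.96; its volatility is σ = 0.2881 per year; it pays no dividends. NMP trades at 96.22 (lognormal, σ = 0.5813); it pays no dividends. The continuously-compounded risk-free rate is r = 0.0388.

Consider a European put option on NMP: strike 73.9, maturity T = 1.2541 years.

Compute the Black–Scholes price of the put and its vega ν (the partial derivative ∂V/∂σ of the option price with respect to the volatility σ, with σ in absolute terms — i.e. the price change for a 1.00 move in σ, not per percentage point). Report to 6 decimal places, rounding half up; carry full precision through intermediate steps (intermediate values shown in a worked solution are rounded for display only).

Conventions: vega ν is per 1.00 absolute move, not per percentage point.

price = 10.641316
ν = 31.073657

σ√T = 0.5813·√1.2541 = 0.650978
d₁ = (ln(S/K) + (r+σ²/2)T) / (σ√T) = (ln(96.22/73.9) + (0.0388+0.5813²/2)·1.2541) / 0.650978 = (0.263924 + 0.260545) / 0.650978 = 0.805664
d₂ = d₁ − σ√T = 0.805664 − 0.650978 = 0.154686
e^{−rT} = 0.952506
N(−d₁) = 0.210218,  N(−d₂) = 0.438534
Put price V = K·e^{−rT}·N(−d₂) − S·N(−d₁) = 30.868517 − 20.227201 = 10.641316
φ(d₁) = (1/√(2π))·e^{−d₁²/2} = 0.288377
ν = S·φ(d₁)·√T = 31.073657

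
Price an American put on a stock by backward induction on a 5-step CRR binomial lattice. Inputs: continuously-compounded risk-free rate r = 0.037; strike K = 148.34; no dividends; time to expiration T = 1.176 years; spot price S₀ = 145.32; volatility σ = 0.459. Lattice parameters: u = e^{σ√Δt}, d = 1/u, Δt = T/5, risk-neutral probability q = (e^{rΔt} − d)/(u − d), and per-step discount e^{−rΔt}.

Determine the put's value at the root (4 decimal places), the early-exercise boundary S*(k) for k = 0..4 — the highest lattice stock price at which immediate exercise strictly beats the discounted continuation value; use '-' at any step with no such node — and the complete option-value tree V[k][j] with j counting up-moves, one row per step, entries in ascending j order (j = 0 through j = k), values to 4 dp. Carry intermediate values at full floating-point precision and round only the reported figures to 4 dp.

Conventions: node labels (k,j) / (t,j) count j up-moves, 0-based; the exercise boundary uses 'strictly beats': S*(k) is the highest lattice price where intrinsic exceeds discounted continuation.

Δt=0.23520  u=1.24932  d=0.80043  q=0.46405  discount=0.99134
step 5 (expiry): payoffs max(K−S,0) = 100.5927 73.8154 32.0212 0.0000 0.0000 0.0000
step 4: (k=4,j=0): S=59.6519, K−S=88.6881, hold=87.4028 ⇒ V=88.6881 exercise | (k=4,j=1): S=93.1054, K−S=55.2346, hold=53.9493 ⇒ V=55.2346 exercise | (k=4,j=2): S=145.3200, K−S=3.0200, hold=17.0131 ⇒ V=17.0131 continue | (k=4,j=3): S=226.8172, K−S=0.0000, hold=0.0000 ⇒ V=0.0000 continue | (k=4,j=4): S=354.0191, K−S=0.0000, hold=0.0000 ⇒ V=0.0000 continue  boundary S*=93.1054
step 3: (k=3,j=0): S=74.5246, K−S=73.8154, hold=72.5301 ⇒ V=73.8154 exercise | (k=3,j=1): S=116.3188, K−S=32.0212, hold=37.1731 ⇒ V=37.1731 continue | (k=3,j=2): S=181.5519, K−S=0.0000, hold=9.0392 ⇒ V=9.0392 continue | (k=3,j=3): S=283.3684, K−S=0.0000, hold=0.0000 ⇒ V=0.0000 continue  boundary S*=74.5246
step 2: (k=2,j=0): S=93.1054, K−S=55.2346, hold=56.3193 ⇒ V=56.3193 continue | (k=2,j=1): S=145.3200, K−S=3.0200, hold=23.9086 ⇒ V=23.9086 continue | (k=2,j=2): S=226.8172, K−S=0.0000, hold=4.8026 ⇒ V=4.8026 continue  boundary S*=-
step 1: (k=1,j=0): S=116.3188, K−S=32.0212, hold=40.9215 ⇒ V=40.9215 continue | (k=1,j=1): S=181.5519, K−S=0.0000, hold=14.9121 ⇒ V=14.9121 continue  boundary S*=-
step 0: (k=0,j=0): S=145.3200, K−S=3.0200, hold=28.6019 ⇒ V=28.6019 continue  boundary S*=-

price = 28.6019
boundary = - - - 74.5246 93.1054
tree:
28.6019
40.9215 14.9121
56.3193 23.9086 4.8026
73.8154 37.1731 9.0392 0.0000
88.6881 55.2346 17.0131 0.0000 0.0000
100.5927 73.8154 32.0212 0.0000 0.0000 0.0000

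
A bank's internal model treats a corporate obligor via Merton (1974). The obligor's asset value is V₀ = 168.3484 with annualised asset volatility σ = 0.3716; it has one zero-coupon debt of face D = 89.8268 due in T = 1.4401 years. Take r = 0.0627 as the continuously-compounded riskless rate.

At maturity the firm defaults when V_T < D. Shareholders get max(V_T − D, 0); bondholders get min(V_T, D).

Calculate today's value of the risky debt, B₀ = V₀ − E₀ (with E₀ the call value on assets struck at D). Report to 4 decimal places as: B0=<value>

B0=80.9062

Equity is a call on the firm's assets struck at D = 89.8268:
d₁ = [ln(V₀/D) + (r + σ²/2)T] / (σ√T)
   = [ln(168.3484/89.8268) + (0.0627 + 0.5·0.3716²)·1.4401] / (0.3716·√1.4401)
   = [0.628152 + 0.189723] / 0.445935 = 1.834067
d₂ = d₁ − σ√T = 1.834067 − 0.445935 = 1.388132
N(d₁) = 0.966678,  N(d₂) = 0.917452,  e^(−rT) = 0.913662
E₀ = V₀·N(d₁) − D·e^(−rT)·N(d₂)
   = 168.3484·0.966678 − 89.8268·0.913662·0.917452 = 87.442199
B₀ = V₀ − E₀ = 168.3484 − 87.442199 = 80.906201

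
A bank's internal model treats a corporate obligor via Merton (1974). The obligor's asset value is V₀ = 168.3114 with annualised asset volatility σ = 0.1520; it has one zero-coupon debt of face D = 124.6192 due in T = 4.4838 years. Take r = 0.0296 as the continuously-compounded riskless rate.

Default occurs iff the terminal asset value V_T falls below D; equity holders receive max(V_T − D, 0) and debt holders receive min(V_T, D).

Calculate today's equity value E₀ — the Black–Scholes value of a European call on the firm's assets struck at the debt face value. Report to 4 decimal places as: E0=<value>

E0=60.9638

Apply the equity-as-call identities (strike 124.6192, horizon 4.4838 years):
d₁ = [ln(V₀/D) + (r + σ²/2)T] / (σ√T)
   = [ln(168.3114/124.6192) + (0.0296 + 0.5·0.1520²)·4.4838] / (0.1520·√4.4838)
   = [0.300553 + 0.184517] / 0.321860 = 1.507086
d₂ = d₁ − σ√T = 1.507086 − 0.321860 = 1.185227
N(d₁) = 0.934106,  N(d₂) = 0.882036,  e^(−rT) = 0.875710
E₀ = V₀·N(d₁) − D·e^(−rT)·N(d₂)
   = 168.3114·0.934106 − 124.6192·0.875710·0.882036 = 60.963820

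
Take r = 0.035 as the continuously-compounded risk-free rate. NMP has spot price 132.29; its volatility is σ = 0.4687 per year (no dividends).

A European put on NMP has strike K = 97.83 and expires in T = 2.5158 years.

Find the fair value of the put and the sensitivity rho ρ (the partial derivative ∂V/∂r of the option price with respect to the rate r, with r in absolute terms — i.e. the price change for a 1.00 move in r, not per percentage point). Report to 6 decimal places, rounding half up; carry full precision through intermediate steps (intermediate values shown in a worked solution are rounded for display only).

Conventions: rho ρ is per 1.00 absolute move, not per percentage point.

price = 14.869669
ρ = -99.015905

σ√T = 0.4687·√2.5158 = 0.743418
d₁ = (ln(S/K) + (r+σ²/2)T) / (σ√T) = (ln(132.29/97.83) + (0.035+0.4687²/2)·2.5158) / 0.743418 = (0.301765 + 0.364388) / 0.743418 = 0.896068
d₂ = d₁ − σ√T = 0.896068 − 0.743418 = 0.152651
e^{−rT} = 0.915712
N(−d₁) = 0.185108,  N(−d₂) = 0.439337
Put price V = K·e^{−rT}·N(−d₂) − S·N(−d₁) = 39.357622 − 24.487953 = 14.869669
ρ = −K·T·e^{−rT}·N(−d₂) = -99.015905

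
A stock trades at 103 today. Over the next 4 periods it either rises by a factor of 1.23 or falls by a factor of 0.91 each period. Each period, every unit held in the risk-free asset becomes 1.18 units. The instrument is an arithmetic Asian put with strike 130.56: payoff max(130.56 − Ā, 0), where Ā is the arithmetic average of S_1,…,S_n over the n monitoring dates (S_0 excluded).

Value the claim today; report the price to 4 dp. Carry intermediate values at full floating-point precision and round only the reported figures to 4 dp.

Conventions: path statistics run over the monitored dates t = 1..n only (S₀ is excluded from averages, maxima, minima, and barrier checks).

price = 0.8673

Risk-neutral up-probability p* = (R−d)/(u−d) = (1.18−0.91)/(1.23−0.91) = 0.8438; the claim prices as the p*-weighted sum of path payoffs discounted by R^4.
Enumerate all 2^4 = 16 price paths (U = up ×1.23, D = down ×0.91); each path with k up-moves has probability p*^k·(1−p*)^(4−k).
DDDD: Ā=81.8186, payoff=48.7414, prob=0.000596
UDDD: Ā=110.5899, payoff=19.9701, prob=0.003219
DUDD: Ā=102.3499, payoff=28.2101, prob=0.003219
UUDD: Ā=138.3411, payoff=0.0000, prob=0.017381
DDUD: Ā=94.8515, payoff=35.7085, prob=0.003219
UDUD: Ā=128.2059, payoff=2.3541, prob=0.017381
DUUD: Ā=119.9659, payoff=10.5941, prob=0.017381
UUUD: Ā=162.1518, payoff=0.0000, prob=0.093856
DDDU: Ā=88.0280, payoff=42.5320, prob=0.003219
UDDU: Ā=118.9829, payoff=11.5771, prob=0.017381
DUDU: Ā=110.7429, payoff=19.8171, prob=0.017381
UUDU: Ā=149.6855, payoff=0.0000, prob=0.093856
DDUU: Ā=103.2445, payoff=27.3155, prob=0.017381
UDUU: Ā=139.5503, payoff=0.0000, prob=0.093856
DUUU: Ā=131.3103, payoff=0.0000, prob=0.093856
UUUU: Ā=177.4853, payoff=0.0000, prob=0.506822
Price = Σ prob·payoff / R^4 = 1.681419 / 1.938778 = 0.8673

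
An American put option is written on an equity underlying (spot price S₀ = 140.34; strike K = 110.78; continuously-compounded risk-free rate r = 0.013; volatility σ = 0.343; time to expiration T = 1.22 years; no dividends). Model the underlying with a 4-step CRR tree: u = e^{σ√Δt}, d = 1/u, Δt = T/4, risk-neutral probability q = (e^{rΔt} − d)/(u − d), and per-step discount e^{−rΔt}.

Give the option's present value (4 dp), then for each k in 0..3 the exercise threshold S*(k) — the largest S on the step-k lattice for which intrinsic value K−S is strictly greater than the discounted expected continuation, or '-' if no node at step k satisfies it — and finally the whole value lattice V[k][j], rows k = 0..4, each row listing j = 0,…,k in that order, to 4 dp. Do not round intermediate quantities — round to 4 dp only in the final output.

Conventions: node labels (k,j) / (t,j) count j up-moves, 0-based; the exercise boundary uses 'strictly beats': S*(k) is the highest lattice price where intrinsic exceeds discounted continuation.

price = 7.8899
boundary = - - - 79.5022
tree:
7.8899
12.8183 2.2464
20.3487 4.2014 0.0000
31.2778 7.8580 0.0000 0.0000
44.9973 14.6970 0.0000 0.0000 0.0000

Δt=0.30500, u=1.20856, d=0.82743, q=0.46321, disc=e^(-rΔt)=0.99604
k=4 terminal: V=max(K-S,0) → 44.9973 14.6970 0.0000 0.0000 0.0000
k=3: j=0 S=79.5022 intr=31.2778 cont=30.8395 V=31.2778[EX]; j=1 S=116.1219 intr=0.0000 cont=7.8580 V=7.8580[hold]; j=2 S=169.6090 intr=0.0000 cont=0.0000 V=0.0000[hold]; j=3 S=247.7331 intr=0.0000 cont=0.0000 V=0.0000[hold]  S*(3)=79.5022
k=2: j=0 S=96.0830 intr=14.6970 cont=20.3487 V=20.3487[hold]; j=1 S=140.3400 intr=0.0000 cont=4.2014 V=4.2014[hold]; j=2 S=204.9824 intr=0.0000 cont=0.0000 V=0.0000[hold]  S*(2)=-
k=1: j=0 S=116.1219 intr=0.0000 cont=12.8183 V=12.8183[hold]; j=1 S=169.6090 intr=0.0000 cont=2.2464 V=2.2464[hold]  S*(1)=-
k=0: j=0 S=140.3400 intr=0.0000 cont=7.8899 V=7.8899[hold]  S*(0)=-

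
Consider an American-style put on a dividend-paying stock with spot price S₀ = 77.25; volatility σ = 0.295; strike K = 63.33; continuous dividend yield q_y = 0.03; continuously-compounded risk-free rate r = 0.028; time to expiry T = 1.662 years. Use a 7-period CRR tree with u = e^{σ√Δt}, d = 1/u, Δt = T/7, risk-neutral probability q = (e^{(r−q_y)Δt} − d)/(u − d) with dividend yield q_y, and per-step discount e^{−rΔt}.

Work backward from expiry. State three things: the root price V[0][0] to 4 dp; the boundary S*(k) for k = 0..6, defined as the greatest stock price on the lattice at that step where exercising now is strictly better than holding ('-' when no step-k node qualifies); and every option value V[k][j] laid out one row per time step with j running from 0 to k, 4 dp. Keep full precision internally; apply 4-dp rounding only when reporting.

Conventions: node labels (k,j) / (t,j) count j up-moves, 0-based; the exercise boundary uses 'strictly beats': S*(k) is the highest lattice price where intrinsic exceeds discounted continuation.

Δt=0.23743, u=1.15459, d=0.86611, q=0.46248, disc=e^(-rΔt)=0.99337
k=7 terminal: V=max(K-S,0) → 35.0871 25.6802 13.1400 0.0000 0.0000 0.0000 0.0000 0.0000
k=6: j=0 S=32.6089 intr=30.7211 cont=30.5329 V=30.7211[EX]; j=1 S=43.4701 intr=19.8599 cont=19.7488 V=19.8599[EX]; j=2 S=57.9488 intr=5.3812 cont=7.0162 V=7.0162[hold]; j=3 S=77.2500 intr=0.0000 cont=0.0000 V=0.0000[hold]; j=4 S=102.9799 intr=0.0000 cont=0.0000 V=0.0000[hold]; j=5 S=137.2798 intr=0.0000 cont=0.0000 V=0.0000[hold]; j=6 S=183.0041 intr=0.0000 cont=0.0000 V=0.0000[hold]  S*(6)=43.4701
k=5: j=0 S=37.6498 intr=25.6802 cont=25.5278 V=25.6802[EX]; j=1 S=50.1900 intr=13.1400 cont=13.8277 V=13.8277[hold]; j=2 S=66.9070 intr=0.0000 cont=3.7464 V=3.7464[hold]; j=3 S=89.1919 intr=0.0000 cont=0.0000 V=0.0000[hold]; j=4 S=118.8994 intr=0.0000 cont=0.0000 V=0.0000[hold]; j=5 S=158.5016 intr=0.0000 cont=0.0000 V=0.0000[hold]  S*(5)=37.6498
k=4: j=0 S=43.4701 intr=19.8599 cont=20.0648 V=20.0648[hold]; j=1 S=57.9488 intr=5.3812 cont=9.1046 V=9.1046[hold]; j=2 S=77.2500 intr=0.0000 cont=2.0004 V=2.0004[hold]; j=3 S=102.9799 intr=0.0000 cont=0.0000 V=0.0000[hold]; j=4 S=137.2798 intr=0.0000 cont=0.0000 V=0.0000[hold]  S*(4)=-
k=3: j=0 S=50.1900 intr=13.1400 cont=14.8966 V=14.8966[hold]; j=1 S=66.9070 intr=0.0000 cont=5.7805 V=5.7805[hold]; j=2 S=89.1919 intr=0.0000 cont=1.0681 V=1.0681[hold]; j=3 S=118.8994 intr=0.0000 cont=0.0000 V=0.0000[hold]  S*(3)=-
k=2: j=0 S=57.9488 intr=5.3812 cont=10.6098 V=10.6098[hold]; j=1 S=77.2500 intr=0.0000 cont=3.5772 V=3.5772[hold]; j=2 S=102.9799 intr=0.0000 cont=0.5703 V=0.5703[hold]  S*(2)=-
k=1: j=0 S=66.9070 intr=0.0000 cont=7.3086 V=7.3086[hold]; j=1 S=89.1919 intr=0.0000 cont=2.1721 V=2.1721[hold]  S*(1)=-
k=0: j=0 S=77.2500 intr=0.0000 cont=4.9004 V=4.9004[hold]  S*(0)=-

price = 4.9004
boundary = - - - - - 37.6498 43.4701
tree:
4.9004
7.3086 2.1721
10.6098 3.5772 0.5703
14.8966 5.7805 1.0681 0.0000
20.0648 9.1046 2.0004 0.0000 0.0000
25.6802 13.8277 3.7464 0.0000 0.0000 0.0000
30.7211 19.8599 7.0162 0.0000 0.0000 0.0000 0.0000
35.0871 25.6802 13.1400 0.0000 0.0000 0.0000 0.0000 0.0000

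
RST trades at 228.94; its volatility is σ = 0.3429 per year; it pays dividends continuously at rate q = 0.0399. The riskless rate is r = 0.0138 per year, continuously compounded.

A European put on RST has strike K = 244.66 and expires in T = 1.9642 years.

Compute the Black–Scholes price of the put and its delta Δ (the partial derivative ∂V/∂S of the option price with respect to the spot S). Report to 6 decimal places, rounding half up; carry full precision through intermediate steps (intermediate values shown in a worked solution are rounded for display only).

σ√T = 0.3429·√1.9642 = 0.480574
d₁ = (ln(S/K) + (r−q+σ²/2)T) / (σ√T) = (ln(228.94/244.66) + (0.0138−0.0399+0.3429²/2)·1.9642) / 0.480574 = (-0.066410 + 0.064210) / 0.480574 = -0.004577
d₂ = d₁ − σ√T = -0.004577 − 0.480574 = -0.485151
e^{−rT} = 0.973258
e^{−qT} = 0.924621
N(−d₁) = 0.501826,  N(−d₂) = 0.686215
Put price V = K·e^{−rT}·N(−d₂) − S·e^{−qT}·N(−d₁) = 163.399753 − 106.227837 = 57.171916
Δ = −e^{−qT}·N(−d₁) = -0.463999

price = 57.171916
Δ = -0.463999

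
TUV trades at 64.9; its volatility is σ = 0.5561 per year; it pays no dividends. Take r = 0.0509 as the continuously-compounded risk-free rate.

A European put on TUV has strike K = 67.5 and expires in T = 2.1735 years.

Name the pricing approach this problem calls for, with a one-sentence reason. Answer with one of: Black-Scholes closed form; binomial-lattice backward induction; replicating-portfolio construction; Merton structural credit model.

framework: Black-Scholes closed form

Key observation: a European-exercise option on TUV struck at 67.5 — a GBM underlying with constant parameters — admits an analytic price: the data contain no early exercise, no discrete tree, no debt structure.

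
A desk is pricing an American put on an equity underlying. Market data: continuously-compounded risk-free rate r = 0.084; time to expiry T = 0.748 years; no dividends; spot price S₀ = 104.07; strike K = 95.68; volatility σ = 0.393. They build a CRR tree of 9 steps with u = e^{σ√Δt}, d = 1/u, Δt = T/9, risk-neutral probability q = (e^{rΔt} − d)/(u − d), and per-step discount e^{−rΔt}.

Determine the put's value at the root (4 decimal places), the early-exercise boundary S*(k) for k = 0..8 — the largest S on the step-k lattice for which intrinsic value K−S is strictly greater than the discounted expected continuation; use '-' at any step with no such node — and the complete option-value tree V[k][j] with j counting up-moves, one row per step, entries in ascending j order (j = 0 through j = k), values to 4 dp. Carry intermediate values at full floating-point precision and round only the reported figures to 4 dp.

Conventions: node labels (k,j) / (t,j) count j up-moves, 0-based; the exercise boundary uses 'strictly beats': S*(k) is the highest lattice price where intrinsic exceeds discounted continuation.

Δt=0.08311, u=1.11997, d=0.89288, q=0.50256, disc=e^(-rΔt)=0.99304
k=9 terminal: V=max(K-S,0) → 58.1409 48.5939 36.6188 21.5982 2.7575 0.0000 0.0000 0.0000 0.0000 0.0000
k=8: j=0 S=42.0425 intr=53.6375 cont=52.9719 V=53.6375[EX]; j=1 S=52.7348 intr=42.9452 cont=42.2795 V=42.9452[EX]; j=2 S=66.1465 intr=29.5335 cont=28.8679 V=29.5335[EX]; j=3 S=82.9691 intr=12.7109 cont=12.0453 V=12.7109[EX]; j=4 S=104.0700 intr=0.0000 cont=1.3622 V=1.3622[hold]; j=5 S=130.5374 intr=0.0000 cont=0.0000 V=0.0000[hold]; j=6 S=163.7360 intr=0.0000 cont=0.0000 V=0.0000[hold]; j=7 S=205.3779 intr=0.0000 cont=0.0000 V=0.0000[hold]; j=8 S=257.6102 intr=0.0000 cont=0.0000 V=0.0000[hold]  S*(8)=82.9691
k=7: j=0 S=47.0861 intr=48.5939 cont=47.9282 V=48.5939[EX]; j=1 S=59.0612 intr=36.6188 cont=35.9532 V=36.6188[EX]; j=2 S=74.0818 intr=21.5982 cont=20.9326 V=21.5982[EX]; j=3 S=92.9225 intr=2.7575 cont=6.9588 V=6.9588[hold]; j=4 S=116.5548 intr=0.0000 cont=0.6729 V=0.6729[hold]; j=5 S=146.1974 intr=0.0000 cont=0.0000 V=0.0000[hold]; j=6 S=183.3787 intr=0.0000 cont=0.0000 V=0.0000[hold]; j=7 S=230.0161 intr=0.0000 cont=0.0000 V=0.0000[hold]  S*(7)=74.0818
k=6: j=0 S=52.7348 intr=42.9452 cont=42.2795 V=42.9452[EX]; j=1 S=66.1465 intr=29.5335 cont=28.8679 V=29.5335[EX]; j=2 S=82.9691 intr=12.7109 cont=14.1420 V=14.1420[hold]; j=3 S=104.0700 intr=0.0000 cont=3.7733 V=3.7733[hold]; j=4 S=130.5374 intr=0.0000 cont=0.3324 V=0.3324[hold]; j=5 S=163.7360 intr=0.0000 cont=0.0000 V=0.0000[hold]; j=6 S=205.3779 intr=0.0000 cont=0.0000 V=0.0000[hold]  S*(6)=66.1465
k=5: j=0 S=59.0612 intr=36.6188 cont=35.9532 V=36.6188[EX]; j=1 S=74.0818 intr=21.5982 cont=21.6467 V=21.6467[hold]; j=2 S=92.9225 intr=2.7575 cont=8.8690 V=8.8690[hold]; j=3 S=116.5548 intr=0.0000 cont=2.0298 V=2.0298[hold]; j=4 S=146.1974 intr=0.0000 cont=0.1642 V=0.1642[hold]; j=5 S=183.3787 intr=0.0000 cont=0.0000 V=0.0000[hold]  S*(5)=59.0612
k=4: j=0 S=66.1465 intr=29.5335 cont=28.8921 V=29.5335[EX]; j=1 S=82.9691 intr=12.7109 cont=15.1193 V=15.1193[hold]; j=2 S=104.0700 intr=0.0000 cont=5.3941 V=5.3941[hold]; j=3 S=130.5374 intr=0.0000 cont=1.0846 V=1.0846[hold]; j=4 S=163.7360 intr=0.0000 cont=0.0811 V=0.0811[hold]  S*(4)=66.1465
k=3: j=0 S=74.0818 intr=21.5982 cont=22.1345 V=22.1345[hold]; j=1 S=92.9225 intr=2.7575 cont=10.1607 V=10.1607[hold]; j=2 S=116.5548 intr=0.0000 cont=3.2059 V=3.2059[hold]; j=3 S=146.1974 intr=0.0000 cont=0.5763 V=0.5763[hold]  S*(3)=-
k=2: j=0 S=82.9691 intr=12.7109 cont=16.0048 V=16.0048[hold]; j=1 S=104.0700 intr=0.0000 cont=6.6191 V=6.6191[hold]; j=2 S=130.5374 intr=0.0000 cont=1.8713 V=1.8713[hold]  S*(2)=-
k=1: j=0 S=92.9225 intr=2.7575 cont=11.2094 V=11.2094[hold]; j=1 S=116.5548 intr=0.0000 cont=4.2036 V=4.2036[hold]  S*(1)=-
k=0: j=0 S=104.0700 intr=0.0000 cont=7.6351 V=7.6351[hold]  S*(0)=-

price = 7.6351
boundary = - - - - 66.1465 59.0612 66.1465 74.0818 82.9691
tree:
7.6351
11.2094 4.2036
16.0048 6.6191 1.8713
22.1345 10.1607 3.2059 0.5763
29.5335 15.1193 5.3941 1.0846 0.0811
36.6188 21.6467 8.8690 2.0298 0.1642 0.0000
42.9452 29.5335 14.1420 3.7733 0.3324 0.0000 0.0000
48.5939 36.6188 21.5982 6.9588 0.6729 0.0000 0.0000 0.0000
53.6375 42.9452 29.5335 12.7109 1.3622 0.0000 0.0000 0.0000 0.0000
58.1409 48.5939 36.6188 21.5982 2.7575 0.0000 0.0000 0.0000 0.0000 0.0000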